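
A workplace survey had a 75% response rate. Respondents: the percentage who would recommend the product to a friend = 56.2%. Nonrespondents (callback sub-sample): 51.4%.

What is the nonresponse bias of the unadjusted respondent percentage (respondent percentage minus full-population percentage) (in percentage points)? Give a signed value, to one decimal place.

+1.2 percentage points

Nonresponse fraction = 1 − 0.75 = 0.25.
Bias = (nonresponse fraction) × (respondent percentage − nonrespondent percentage)
     = 0.25 × (56.2 − 51.4) = 0.25 × 4.8 = 1.2.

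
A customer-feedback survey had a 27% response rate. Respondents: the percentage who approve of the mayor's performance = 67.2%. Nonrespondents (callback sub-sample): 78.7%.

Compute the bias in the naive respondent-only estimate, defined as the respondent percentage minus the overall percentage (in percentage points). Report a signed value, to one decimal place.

-8.4 percentage points

Nonresponse fraction = 1 − 0.27 = 0.73.
Bias = (nonresponse fraction) × (respondent percentage − nonrespondent percentage)
     = 0.73 × (67.2 − 78.7) = 0.73 × -11.5 = -8.395.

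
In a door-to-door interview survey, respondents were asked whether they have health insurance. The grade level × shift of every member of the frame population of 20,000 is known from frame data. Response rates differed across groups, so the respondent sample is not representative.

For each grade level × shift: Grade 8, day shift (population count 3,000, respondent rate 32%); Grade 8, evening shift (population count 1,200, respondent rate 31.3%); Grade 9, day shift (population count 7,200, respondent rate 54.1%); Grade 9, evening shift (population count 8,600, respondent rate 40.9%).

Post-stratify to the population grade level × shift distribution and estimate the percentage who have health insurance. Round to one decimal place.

Post-stratification weights by population share, not respondent share:
  Grade 8, day shift: (3,000/20,000) × 32 = 4.8
  Grade 8, evening shift: (1,200/20,000) × 31.3 = 1.878
  Grade 9, day shift: (7,200/20,000) × 54.1 = 19.476
  Grade 9, evening shift: (8,600/20,000) × 40.9 = 17.587
Post-stratified estimate = 43.741 → 43.7%.

43.7%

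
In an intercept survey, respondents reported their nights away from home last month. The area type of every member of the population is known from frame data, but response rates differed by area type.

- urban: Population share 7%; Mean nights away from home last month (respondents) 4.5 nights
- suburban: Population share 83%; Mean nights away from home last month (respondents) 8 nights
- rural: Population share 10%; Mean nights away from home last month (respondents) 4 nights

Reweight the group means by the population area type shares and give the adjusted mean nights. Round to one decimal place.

7.4

Each cell contributes population-share × respondent value:
  urban: 0.07 × 4.5 = 0.315
  suburban: 0.83 × 8 = 6.64
  rural: 0.1 × 4 = 0.4
Post-stratified estimate = 7.355 → 7.4.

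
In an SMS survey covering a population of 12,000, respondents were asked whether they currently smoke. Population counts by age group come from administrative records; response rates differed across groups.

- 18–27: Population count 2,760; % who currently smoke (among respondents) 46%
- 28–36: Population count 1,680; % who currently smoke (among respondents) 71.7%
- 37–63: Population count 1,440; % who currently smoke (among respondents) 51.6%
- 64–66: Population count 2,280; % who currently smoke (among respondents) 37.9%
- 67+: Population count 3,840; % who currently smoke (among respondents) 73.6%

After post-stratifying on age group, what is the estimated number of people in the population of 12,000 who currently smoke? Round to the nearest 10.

Apply each group's respondent rate to its population count:
  18–27: 2,760 × 46% = 1269.6
  28–36: 1,680 × 71.7% = 1204.56
  37–63: 1,440 × 51.6% = 743.04
  64–66: 2,280 × 37.9% = 864.12
  67+: 3,840 × 73.6% = 2826.24
Estimated total = 6907.56 → 6,910.

6,910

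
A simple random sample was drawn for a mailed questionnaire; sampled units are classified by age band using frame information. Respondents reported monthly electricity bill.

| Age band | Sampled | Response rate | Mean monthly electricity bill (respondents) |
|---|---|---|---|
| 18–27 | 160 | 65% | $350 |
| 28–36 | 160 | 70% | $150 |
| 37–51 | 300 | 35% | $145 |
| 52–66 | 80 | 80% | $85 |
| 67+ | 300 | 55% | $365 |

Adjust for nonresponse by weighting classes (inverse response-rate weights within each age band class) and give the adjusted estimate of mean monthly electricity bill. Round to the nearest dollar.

Weighting each respondent by the inverse class response rate inflates each class back to its sampled size, so the class weight is n_sampled:
  18–27: 160 × 350 = 56,000
  28–36: 160 × 150 = 24,000
  37–51: 300 × 145 = 43,500
  52–66: 80 × 85 = 6800
  67+: 300 × 365 = 109,500
Adjusted estimate = 239,800 / 1,000 = 239.8 → $240.

$240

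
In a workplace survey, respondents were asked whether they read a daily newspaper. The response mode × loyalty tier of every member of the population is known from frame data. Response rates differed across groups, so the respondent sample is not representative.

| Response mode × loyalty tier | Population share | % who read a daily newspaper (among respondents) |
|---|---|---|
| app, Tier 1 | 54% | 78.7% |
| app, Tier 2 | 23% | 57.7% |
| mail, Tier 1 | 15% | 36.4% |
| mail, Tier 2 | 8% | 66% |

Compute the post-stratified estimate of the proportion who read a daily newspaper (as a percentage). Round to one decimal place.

Each cell contributes population-share × respondent value:
  app, Tier 1: 0.54 × 78.7 = 42.498
  app, Tier 2: 0.23 × 57.7 = 13.271
  mail, Tier 1: 0.15 × 36.4 = 5.46
  mail, Tier 2: 0.08 × 66 = 5.28
Post-stratified estimate = 66.509 → 66.5%.

66.5%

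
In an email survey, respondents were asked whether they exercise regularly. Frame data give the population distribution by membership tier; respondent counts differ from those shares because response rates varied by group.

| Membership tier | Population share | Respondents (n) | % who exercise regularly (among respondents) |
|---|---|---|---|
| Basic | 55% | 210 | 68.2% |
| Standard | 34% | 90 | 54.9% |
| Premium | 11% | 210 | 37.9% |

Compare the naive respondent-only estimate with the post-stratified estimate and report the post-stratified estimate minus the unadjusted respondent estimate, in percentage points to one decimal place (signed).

Naive respondent-only estimate (weights = respondent counts):
  (210/510)×68.2 + (90/510)×54.9 + (210/510)×37.9 = 53.3765%
Post-stratifying to population shares instead:
  0.55×68.2 + 0.34×54.9 + 0.11×37.9 = 60.345%
Difference = 60.345 − 53.3765 = 6.9685 pp.

+7.0 percentage points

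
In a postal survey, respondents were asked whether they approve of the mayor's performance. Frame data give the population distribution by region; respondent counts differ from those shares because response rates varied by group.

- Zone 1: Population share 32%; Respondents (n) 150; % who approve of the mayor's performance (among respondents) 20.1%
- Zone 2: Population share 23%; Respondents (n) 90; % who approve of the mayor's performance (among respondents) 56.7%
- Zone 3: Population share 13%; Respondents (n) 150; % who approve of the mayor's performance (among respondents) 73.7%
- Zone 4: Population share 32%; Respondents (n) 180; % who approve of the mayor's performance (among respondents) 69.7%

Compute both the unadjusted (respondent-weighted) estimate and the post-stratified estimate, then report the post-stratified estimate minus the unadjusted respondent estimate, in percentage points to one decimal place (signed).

-4.3 percentage points

Unadjusted (pooled respondent) estimate weights by respondent counts:
  (150/570)×20.1 + (90/570)×56.7 + (150/570)×73.7 + (180/570)×69.7 = 55.6474%
Post-stratified estimate weights by population shares:
  0.32×20.1 + 0.23×56.7 + 0.13×73.7 + 0.32×69.7 = 51.358%
Difference = 51.358 − 55.6474 = -4.2894 pp.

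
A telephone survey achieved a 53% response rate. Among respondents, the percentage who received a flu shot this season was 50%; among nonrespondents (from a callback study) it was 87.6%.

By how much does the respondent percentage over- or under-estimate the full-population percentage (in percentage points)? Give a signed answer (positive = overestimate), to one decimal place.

-17.7 percentage points

Nonresponse fraction = 1 − 0.53 = 0.47.
Bias = (nonresponse fraction) × (respondent percentage − nonrespondent percentage)
     = 0.47 × (50 − 87.6) = 0.47 × -37.6 = -17.672.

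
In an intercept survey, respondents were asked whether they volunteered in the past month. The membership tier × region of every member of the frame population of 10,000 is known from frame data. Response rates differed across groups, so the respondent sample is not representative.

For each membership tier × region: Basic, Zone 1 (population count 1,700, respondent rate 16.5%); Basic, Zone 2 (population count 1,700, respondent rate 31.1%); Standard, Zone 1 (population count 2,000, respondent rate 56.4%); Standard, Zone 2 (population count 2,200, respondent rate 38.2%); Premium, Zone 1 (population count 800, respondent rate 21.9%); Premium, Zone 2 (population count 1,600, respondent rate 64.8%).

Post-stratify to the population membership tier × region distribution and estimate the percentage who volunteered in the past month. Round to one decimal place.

Each cell contributes population-share × respondent value:
  Basic, Zone 1: (1,700/10,000) × 16.5 = 2.805
  Basic, Zone 2: (1,700/10,000) × 31.1 = 5.287
  Standard, Zone 1: (2,000/10,000) × 56.4 = 11.28
  Standard, Zone 2: (2,200/10,000) × 38.2 = 8.404
  Premium, Zone 1: (800/10,000) × 21.9 = 1.752
  Premium, Zone 2: (1,600/10,000) × 64.8 = 10.368
Post-stratified estimate = 39.896 → 39.9%.

39.9%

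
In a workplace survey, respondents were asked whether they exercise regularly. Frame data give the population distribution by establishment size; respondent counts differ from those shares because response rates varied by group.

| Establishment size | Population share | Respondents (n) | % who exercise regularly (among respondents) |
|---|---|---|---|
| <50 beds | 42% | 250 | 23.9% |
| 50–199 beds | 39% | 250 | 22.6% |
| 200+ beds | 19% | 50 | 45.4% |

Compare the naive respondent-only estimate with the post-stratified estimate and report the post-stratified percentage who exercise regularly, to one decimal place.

27.5%

Without adjustment, the pooled respondent share is:
  (250/550)×23.9 + (250/550)×22.6 + (50/550)×45.4 = 25.2636%
Post-stratified estimate weights by population shares:
  0.42×23.9 + 0.39×22.6 + 0.19×45.4 = 27.478%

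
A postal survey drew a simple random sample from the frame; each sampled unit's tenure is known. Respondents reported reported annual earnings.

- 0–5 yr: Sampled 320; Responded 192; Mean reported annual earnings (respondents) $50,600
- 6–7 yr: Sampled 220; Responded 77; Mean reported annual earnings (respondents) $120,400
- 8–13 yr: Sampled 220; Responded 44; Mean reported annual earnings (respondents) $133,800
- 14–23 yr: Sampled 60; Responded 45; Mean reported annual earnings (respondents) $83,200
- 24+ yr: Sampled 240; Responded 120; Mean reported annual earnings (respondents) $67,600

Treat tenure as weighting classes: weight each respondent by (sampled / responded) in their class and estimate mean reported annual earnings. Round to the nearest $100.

Class response rates: 0–5 yr 192/320 = 60%, 6–7 yr 77/220 = 35%, 8–13 yr 44/220 = 20%, 14–23 yr 45/60 = 75%, 24+ yr 120/240 = 50%.
With weight = n_sampled/n_responded per class, the weighted class total is n_sampled:
  0–5 yr: 320 × 50,600 = 16,192,000
  6–7 yr: 220 × 120,400 = 26,488,000
  8–13 yr: 220 × 133,800 = 29,436,000
  14–23 yr: 60 × 83,200 = 4,992,000
  24+ yr: 240 × 67,600 = 16,224,000
Adjusted estimate = 93,332,000 / 1,060 = 88049.1 → $88,000.

$88,000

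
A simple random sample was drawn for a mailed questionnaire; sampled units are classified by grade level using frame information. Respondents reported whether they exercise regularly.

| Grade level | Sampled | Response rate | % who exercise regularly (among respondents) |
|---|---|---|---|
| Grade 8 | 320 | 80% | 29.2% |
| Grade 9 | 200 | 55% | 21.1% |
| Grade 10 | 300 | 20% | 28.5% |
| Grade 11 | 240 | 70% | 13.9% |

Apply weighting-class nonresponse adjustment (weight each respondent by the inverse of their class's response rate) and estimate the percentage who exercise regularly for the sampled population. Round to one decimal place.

24.0%

Each respondent's weight = sampled/responded in their class; summing within a class gives n_sampled, so:
  Grade 8: 320 × 29.2 = 9344
  Grade 9: 200 × 21.1 = 4220
  Grade 10: 300 × 28.5 = 8550
  Grade 11: 240 × 13.9 = 3336
Adjusted estimate = 25,450 / 1,060 = 24.0094 → 24.0%.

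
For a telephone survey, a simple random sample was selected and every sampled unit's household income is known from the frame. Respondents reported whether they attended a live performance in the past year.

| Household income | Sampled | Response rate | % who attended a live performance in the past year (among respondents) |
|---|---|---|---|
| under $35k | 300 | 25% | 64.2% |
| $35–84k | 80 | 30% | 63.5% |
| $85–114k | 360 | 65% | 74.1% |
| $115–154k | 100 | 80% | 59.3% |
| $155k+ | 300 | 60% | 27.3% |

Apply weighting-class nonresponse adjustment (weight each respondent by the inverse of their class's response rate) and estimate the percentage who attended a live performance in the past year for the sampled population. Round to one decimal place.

Inverse-response-rate weighting restores each class to its sampled count, so class totals weight by n_sampled:
  under $35k: 300 × 64.2 = 19,260
  $35–84k: 80 × 63.5 = 5080
  $85–114k: 360 × 74.1 = 26676
  $115–154k: 100 × 59.3 = 5930
  $155k+: 300 × 27.3 = 8190
Adjusted estimate = 65,136 / 1,140 = 57.1368 → 57.1%.

57.1%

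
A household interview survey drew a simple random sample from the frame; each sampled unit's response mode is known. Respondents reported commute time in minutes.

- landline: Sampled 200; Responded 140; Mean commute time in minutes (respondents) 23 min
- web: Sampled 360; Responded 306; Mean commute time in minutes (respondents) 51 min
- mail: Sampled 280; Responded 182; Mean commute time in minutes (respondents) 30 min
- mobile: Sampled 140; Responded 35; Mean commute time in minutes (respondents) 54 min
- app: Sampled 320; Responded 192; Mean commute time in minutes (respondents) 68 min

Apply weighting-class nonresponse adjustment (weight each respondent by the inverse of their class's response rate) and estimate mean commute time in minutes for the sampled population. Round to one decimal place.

Class response rates: landline 140/200 = 70%, web 306/360 = 85%, mail 182/280 = 65%, mobile 35/140 = 25%, app 192/320 = 60%.
With weight = n_sampled/n_responded per class, the weighted class total is n_sampled:
  landline: 200 × 23 = 4600
  web: 360 × 51 = 18,360
  mail: 280 × 30 = 8400
  mobile: 140 × 54 = 7560
  app: 320 × 68 = 21,760
Adjusted estimate = 60,680 / 1,300 = 46.6769 → 46.7.

46.7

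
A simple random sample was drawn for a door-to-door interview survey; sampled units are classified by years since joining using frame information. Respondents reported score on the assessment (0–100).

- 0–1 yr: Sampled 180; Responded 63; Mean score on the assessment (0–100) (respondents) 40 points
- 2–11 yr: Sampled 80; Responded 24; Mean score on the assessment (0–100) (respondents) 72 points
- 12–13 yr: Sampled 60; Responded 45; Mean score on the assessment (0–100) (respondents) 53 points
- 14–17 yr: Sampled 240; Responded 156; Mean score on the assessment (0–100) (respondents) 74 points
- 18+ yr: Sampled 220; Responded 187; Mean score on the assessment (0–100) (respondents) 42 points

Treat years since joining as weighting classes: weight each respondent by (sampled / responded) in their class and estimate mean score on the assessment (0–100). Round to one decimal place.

55.3

Response rates by class: 0–1 yr 63/180 = 35%, 2–11 yr 24/80 = 30%, 12–13 yr 45/60 = 75%, 14–17 yr 156/240 = 65%, 18+ yr 187/220 = 85%.
With weight = n_sampled/n_responded per class, the weighted class total is n_sampled:
  0–1 yr: 180 × 40 = 7200
  2–11 yr: 80 × 72 = 5760
  12–13 yr: 60 × 53 = 3180
  14–17 yr: 240 × 74 = 17,760
  18+ yr: 220 × 42 = 9240
Adjusted estimate = 43,140 / 780 = 55.3077 → 55.3.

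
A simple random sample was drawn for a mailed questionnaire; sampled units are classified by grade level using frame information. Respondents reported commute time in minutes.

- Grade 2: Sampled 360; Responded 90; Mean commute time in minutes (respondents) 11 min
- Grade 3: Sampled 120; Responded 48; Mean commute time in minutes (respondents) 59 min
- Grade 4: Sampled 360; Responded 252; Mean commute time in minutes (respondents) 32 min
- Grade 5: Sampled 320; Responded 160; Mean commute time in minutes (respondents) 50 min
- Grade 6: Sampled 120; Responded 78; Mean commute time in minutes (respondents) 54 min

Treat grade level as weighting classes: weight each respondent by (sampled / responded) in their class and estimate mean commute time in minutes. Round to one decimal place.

35.2

Response rates by class: Grade 2 90/360 = 25%, Grade 3 48/120 = 40%, Grade 4 252/360 = 70%, Grade 5 160/320 = 50%, Grade 6 78/120 = 65%.
Inverse-response-rate weighting restores each class to its sampled count, so class totals weight by n_sampled:
  Grade 2: 360 × 11 = 3960
  Grade 3: 120 × 59 = 7080
  Grade 4: 360 × 32 = 11,520
  Grade 5: 320 × 50 = 16,000
  Grade 6: 120 × 54 = 6480
Adjusted estimate = 45,040 / 1,280 = 35.1875 → 35.2.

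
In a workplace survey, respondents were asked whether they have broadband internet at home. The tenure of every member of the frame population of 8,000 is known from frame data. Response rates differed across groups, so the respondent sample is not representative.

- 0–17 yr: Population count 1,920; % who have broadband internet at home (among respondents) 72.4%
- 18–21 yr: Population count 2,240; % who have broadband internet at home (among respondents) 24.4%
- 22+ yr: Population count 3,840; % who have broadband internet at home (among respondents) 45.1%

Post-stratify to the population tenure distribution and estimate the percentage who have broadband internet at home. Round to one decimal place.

45.9%

Weight each group's respondent value by its population share:
  0–17 yr: (1,920/8,000) × 72.4 = 17.376
  18–21 yr: (2,240/8,000) × 24.4 = 6.832
  22+ yr: (3,840/8,000) × 45.1 = 21.648
Post-stratified estimate = 45.856 → 45.9%.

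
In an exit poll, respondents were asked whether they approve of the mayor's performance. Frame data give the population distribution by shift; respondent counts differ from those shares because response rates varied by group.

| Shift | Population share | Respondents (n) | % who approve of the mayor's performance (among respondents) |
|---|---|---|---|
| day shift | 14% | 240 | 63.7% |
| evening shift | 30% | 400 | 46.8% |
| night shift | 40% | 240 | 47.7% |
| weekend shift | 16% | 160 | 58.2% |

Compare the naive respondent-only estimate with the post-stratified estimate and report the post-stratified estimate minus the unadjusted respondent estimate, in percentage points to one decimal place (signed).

-1.3 percentage points

Unadjusted (pooled respondent) estimate weights by respondent counts:
  (240/1040)×63.7 + (400/1040)×46.8 + (240/1040)×47.7 + (160/1040)×58.2 = 52.6615%
Post-stratifying to population shares instead:
  0.14×63.7 + 0.3×46.8 + 0.4×47.7 + 0.16×58.2 = 51.35%
Difference = 51.35 − 52.6615 = -1.3115 pp.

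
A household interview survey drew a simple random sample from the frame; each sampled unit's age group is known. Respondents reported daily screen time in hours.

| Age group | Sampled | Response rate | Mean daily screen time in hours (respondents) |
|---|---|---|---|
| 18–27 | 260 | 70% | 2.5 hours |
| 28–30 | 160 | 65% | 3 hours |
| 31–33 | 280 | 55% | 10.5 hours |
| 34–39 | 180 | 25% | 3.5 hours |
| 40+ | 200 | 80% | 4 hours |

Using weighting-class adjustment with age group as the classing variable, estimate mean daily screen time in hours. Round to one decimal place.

5.1

Weighting each respondent by the inverse class response rate inflates each class back to its sampled size, so the class weight is n_sampled:
  18–27: 260 × 2.5 = 650
  28–30: 160 × 3 = 480
  31–33: 280 × 10.5 = 2940
  34–39: 180 × 3.5 = 630
  40+: 200 × 4 = 800
Adjusted estimate = 5500 / 1,080 = 5.09259 → 5.1.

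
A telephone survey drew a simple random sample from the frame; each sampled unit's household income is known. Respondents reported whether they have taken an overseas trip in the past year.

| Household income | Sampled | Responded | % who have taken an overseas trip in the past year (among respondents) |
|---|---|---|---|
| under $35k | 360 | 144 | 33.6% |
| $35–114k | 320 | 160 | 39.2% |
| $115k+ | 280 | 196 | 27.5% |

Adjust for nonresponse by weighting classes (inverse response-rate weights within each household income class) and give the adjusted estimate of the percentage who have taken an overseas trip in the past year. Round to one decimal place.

33.7%

Response rates by class: under $35k 144/360 = 40%, $35–114k 160/320 = 50%, $115k+ 196/280 = 70%.
Inverse-response-rate weighting restores each class to its sampled count, so class totals weight by n_sampled:
  under $35k: 360 × 33.6 = 12,096
  $35–114k: 320 × 39.2 = 12,544
  $115k+: 280 × 27.5 = 7700
Adjusted estimate = 32,340 / 960 = 33.6875 → 33.7%.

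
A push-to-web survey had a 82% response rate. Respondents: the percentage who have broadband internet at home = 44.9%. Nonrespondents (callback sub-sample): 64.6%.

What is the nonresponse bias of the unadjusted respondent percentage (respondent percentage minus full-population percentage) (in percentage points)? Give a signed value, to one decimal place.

-3.5 percentage points

Nonresponse fraction = 1 − 0.82 = 0.18.
Bias = (nonresponse fraction) × (respondent percentage − nonrespondent percentage)
     = 0.18 × (44.9 − 64.6) = 0.18 × -19.7 = -3.546.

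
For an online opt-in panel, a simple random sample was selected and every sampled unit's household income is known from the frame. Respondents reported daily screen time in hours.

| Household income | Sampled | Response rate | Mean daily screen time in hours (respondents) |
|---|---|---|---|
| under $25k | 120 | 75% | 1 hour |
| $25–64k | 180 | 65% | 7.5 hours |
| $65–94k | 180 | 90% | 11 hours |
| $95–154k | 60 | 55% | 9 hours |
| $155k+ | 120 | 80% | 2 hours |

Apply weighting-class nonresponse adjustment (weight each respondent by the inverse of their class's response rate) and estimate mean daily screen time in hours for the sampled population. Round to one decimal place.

6.4

Each respondent's weight = sampled/responded in their class; summing within a class gives n_sampled, so:
  under $25k: 120 × 1 = 120
  $25–64k: 180 × 7.5 = 1350
  $65–94k: 180 × 11 = 1980
  $95–154k: 60 × 9 = 540
  $155k+: 120 × 2 = 240
Adjusted estimate = 4230 / 660 = 6.40909 → 6.4.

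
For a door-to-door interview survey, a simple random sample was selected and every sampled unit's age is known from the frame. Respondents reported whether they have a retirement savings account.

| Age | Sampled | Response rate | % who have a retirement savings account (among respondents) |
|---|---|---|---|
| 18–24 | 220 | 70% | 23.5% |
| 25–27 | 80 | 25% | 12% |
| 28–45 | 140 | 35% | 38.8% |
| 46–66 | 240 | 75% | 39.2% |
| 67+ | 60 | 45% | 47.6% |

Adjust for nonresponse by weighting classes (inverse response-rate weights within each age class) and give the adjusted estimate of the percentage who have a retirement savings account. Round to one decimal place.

Inverse-response-rate weighting restores each class to its sampled count, so class totals weight by n_sampled:
  18–24: 220 × 23.5 = 5170
  25–27: 80 × 12 = 960
  28–45: 140 × 38.8 = 5432
  46–66: 240 × 39.2 = 9408
  67+: 60 × 47.6 = 2856
Adjusted estimate = 23,826 / 740 = 32.1973 → 32.2%.

32.2%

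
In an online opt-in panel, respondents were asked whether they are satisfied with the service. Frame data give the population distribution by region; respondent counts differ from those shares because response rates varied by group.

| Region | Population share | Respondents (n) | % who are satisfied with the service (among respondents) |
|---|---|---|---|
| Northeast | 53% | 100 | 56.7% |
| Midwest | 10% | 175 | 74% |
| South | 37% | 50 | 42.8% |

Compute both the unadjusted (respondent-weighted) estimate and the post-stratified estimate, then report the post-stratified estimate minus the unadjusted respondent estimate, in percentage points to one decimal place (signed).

Without adjustment, the pooled respondent share is:
  (100/325)×56.7 + (175/325)×74 + (50/325)×42.8 = 63.8769%
Post-stratified estimate weights by population shares:
  0.53×56.7 + 0.1×74 + 0.37×42.8 = 53.287%
Difference = 53.287 − 63.8769 = -10.5899 pp.

-10.6 percentage points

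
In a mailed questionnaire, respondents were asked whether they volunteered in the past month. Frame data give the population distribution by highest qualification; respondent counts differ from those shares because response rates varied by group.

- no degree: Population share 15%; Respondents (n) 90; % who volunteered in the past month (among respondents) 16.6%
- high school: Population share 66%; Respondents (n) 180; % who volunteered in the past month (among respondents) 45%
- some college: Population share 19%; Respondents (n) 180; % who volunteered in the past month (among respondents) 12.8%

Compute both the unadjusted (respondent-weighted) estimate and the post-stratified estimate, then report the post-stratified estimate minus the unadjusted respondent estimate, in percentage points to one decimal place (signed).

Naive respondent-only estimate (weights = respondent counts):
  (90/450)×16.6 + (180/450)×45 + (180/450)×12.8 = 26.44%
Post-stratifying to population shares instead:
  0.15×16.6 + 0.66×45 + 0.19×12.8 = 34.622%
Difference = 34.622 − 26.44 = 8.182 pp.

+8.2 percentage points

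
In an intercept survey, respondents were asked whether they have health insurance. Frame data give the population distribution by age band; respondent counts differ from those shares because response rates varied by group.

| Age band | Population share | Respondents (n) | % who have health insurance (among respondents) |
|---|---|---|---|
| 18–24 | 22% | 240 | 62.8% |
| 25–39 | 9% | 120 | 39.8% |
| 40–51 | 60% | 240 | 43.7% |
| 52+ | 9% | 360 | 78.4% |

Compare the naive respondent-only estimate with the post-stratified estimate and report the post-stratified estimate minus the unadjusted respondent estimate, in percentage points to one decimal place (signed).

-10.3 percentage points

Naive respondent-only estimate (weights = respondent counts):
  (240/960)×62.8 + (120/960)×39.8 + (240/960)×43.7 + (360/960)×78.4 = 61%
Reweighting by population age band shares:
  0.22×62.8 + 0.09×39.8 + 0.6×43.7 + 0.09×78.4 = 50.674%
Difference = 50.674 − 61 = -10.326 pp.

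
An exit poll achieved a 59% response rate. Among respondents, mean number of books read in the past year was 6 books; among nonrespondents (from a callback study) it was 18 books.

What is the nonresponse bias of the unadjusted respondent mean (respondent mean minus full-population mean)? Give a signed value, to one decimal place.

-4.9

Nonresponse fraction = 1 − 0.59 = 0.41.
Bias = (nonresponse fraction) × (respondent mean − nonrespondent mean)
     = 0.41 × (6 − 18) = 0.41 × -12 = -4.92.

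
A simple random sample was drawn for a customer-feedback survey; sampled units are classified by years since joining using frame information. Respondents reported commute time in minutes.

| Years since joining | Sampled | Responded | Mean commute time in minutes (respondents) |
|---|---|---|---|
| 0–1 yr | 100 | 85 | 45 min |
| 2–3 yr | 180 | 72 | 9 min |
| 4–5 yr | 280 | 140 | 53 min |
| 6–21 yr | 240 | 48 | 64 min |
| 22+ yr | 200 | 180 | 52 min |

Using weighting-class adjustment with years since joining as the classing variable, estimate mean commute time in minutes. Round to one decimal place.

Class response rates: 0–1 yr 85/100 = 85%, 2–3 yr 72/180 = 40%, 4–5 yr 140/280 = 50%, 6–21 yr 48/240 = 20%, 22+ yr 180/200 = 90%.
Weighting each respondent by the inverse class response rate inflates each class back to its sampled size, so the class weight is n_sampled:
  0–1 yr: 100 × 45 = 4500
  2–3 yr: 180 × 9 = 1620
  4–5 yr: 280 × 53 = 14,840
  6–21 yr: 240 × 64 = 15,360
  22+ yr: 200 × 52 = 10,400
Adjusted estimate = 46,720 / 1,000 = 46.72 → 46.7.

46.7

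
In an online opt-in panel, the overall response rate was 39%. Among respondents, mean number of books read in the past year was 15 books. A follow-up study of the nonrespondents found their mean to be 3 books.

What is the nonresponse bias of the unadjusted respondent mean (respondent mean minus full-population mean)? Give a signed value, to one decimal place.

Nonresponse fraction = 1 − 0.39 = 0.61.
Bias = (nonresponse fraction) × (respondent mean − nonrespondent mean)
     = 0.61 × (15 − 3) = 0.61 × 12 = 7.32.

+7.3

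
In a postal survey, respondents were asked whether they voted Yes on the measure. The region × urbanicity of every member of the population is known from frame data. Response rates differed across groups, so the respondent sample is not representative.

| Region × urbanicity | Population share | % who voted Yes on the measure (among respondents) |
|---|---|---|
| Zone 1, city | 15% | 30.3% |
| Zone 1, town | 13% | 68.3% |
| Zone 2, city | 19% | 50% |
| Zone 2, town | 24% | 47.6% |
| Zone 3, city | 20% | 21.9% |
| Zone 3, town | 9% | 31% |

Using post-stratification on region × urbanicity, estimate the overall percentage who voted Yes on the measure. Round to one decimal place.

Each cell contributes population-share × respondent value:
  Zone 1, city: 0.15 × 30.3 = 4.545
  Zone 1, town: 0.13 × 68.3 = 8.879
  Zone 2, city: 0.19 × 50 = 9.5
  Zone 2, town: 0.24 × 47.6 = 11.424
  Zone 3, city: 0.2 × 21.9 = 4.38
  Zone 3, town: 0.09 × 31 = 2.79
Post-stratified estimate = 41.518 → 41.5%.

41.5%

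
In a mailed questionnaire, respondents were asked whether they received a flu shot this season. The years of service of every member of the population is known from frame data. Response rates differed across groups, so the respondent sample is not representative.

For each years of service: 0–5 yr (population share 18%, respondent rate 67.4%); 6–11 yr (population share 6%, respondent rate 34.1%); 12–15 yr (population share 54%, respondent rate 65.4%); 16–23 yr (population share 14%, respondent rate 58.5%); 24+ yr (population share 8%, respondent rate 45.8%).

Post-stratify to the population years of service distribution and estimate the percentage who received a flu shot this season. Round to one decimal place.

61.3%

Reweight to the known years of service distribution:
  0–5 yr: 0.18 × 67.4 = 12.132
  6–11 yr: 0.06 × 34.1 = 2.046
  12–15 yr: 0.54 × 65.4 = 35.316
  16–23 yr: 0.14 × 58.5 = 8.19
  24+ yr: 0.08 × 45.8 = 3.664
Post-stratified estimate = 61.348 → 61.3%.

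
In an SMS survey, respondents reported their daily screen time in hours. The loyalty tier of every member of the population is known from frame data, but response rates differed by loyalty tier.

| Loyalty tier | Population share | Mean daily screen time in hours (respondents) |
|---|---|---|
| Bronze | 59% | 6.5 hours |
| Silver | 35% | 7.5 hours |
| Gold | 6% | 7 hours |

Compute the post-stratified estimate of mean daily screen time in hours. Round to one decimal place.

6.9

Weight each group's respondent value by its population share:
  Bronze: 0.59 × 6.5 = 3.835
  Silver: 0.35 × 7.5 = 2.625
  Gold: 0.06 × 7 = 0.42
Post-stratified estimate = 6.88 → 6.9.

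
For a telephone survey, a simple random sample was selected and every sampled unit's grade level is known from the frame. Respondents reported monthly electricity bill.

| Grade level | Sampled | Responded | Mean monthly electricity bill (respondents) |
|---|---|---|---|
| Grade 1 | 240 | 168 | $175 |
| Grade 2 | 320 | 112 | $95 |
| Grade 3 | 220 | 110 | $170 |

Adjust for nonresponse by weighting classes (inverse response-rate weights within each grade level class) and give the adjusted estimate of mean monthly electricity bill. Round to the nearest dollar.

$141

Class response rates: Grade 1 168/240 = 70%, Grade 2 112/320 = 35%, Grade 3 110/220 = 50%.
With weight = n_sampled/n_responded per class, the weighted class total is n_sampled:
  Grade 1: 240 × 175 = 42,000
  Grade 2: 320 × 95 = 30,400
  Grade 3: 220 × 170 = 37,400
Adjusted estimate = 109,800 / 780 = 140.769 → $141.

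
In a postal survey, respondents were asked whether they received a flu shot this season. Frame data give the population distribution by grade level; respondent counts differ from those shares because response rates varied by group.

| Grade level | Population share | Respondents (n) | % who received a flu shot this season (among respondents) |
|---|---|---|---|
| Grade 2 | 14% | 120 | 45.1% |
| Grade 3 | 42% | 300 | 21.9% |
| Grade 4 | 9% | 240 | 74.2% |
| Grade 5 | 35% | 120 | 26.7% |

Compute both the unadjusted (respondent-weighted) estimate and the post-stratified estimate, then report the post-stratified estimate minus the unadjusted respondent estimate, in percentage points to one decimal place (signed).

-10.8 percentage points

Without adjustment, the pooled respondent share is:
  (120/780)×45.1 + (300/780)×21.9 + (240/780)×74.2 + (120/780)×26.7 = 42.3%
Reweighting by population grade level shares:
  0.14×45.1 + 0.42×21.9 + 0.09×74.2 + 0.35×26.7 = 31.535%
Difference = 31.535 − 42.3 = -10.765 pp.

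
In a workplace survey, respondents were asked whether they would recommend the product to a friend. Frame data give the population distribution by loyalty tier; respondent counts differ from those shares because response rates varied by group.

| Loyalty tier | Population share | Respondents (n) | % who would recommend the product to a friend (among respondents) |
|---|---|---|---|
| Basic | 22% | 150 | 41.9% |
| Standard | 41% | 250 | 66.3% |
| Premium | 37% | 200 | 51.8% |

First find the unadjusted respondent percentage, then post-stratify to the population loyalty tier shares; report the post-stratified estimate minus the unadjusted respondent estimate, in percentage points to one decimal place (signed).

Unadjusted (pooled respondent) estimate weights by respondent counts:
  (150/600)×41.9 + (250/600)×66.3 + (200/600)×51.8 = 55.3667%
Reweighting by population loyalty tier shares:
  0.22×41.9 + 0.41×66.3 + 0.37×51.8 = 55.567%
Difference = 55.567 − 55.3667 = 0.2003 pp.

+0.2 percentage points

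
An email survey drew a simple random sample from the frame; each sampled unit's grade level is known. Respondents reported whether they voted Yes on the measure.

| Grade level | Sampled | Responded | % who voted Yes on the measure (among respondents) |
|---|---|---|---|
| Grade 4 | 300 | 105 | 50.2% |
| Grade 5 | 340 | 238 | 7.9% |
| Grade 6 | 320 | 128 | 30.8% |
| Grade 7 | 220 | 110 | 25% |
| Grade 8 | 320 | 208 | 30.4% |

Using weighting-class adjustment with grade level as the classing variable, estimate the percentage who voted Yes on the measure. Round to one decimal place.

Class response rates: Grade 4 105/300 = 35%, Grade 5 238/340 = 70%, Grade 6 128/320 = 40%, Grade 7 110/220 = 50%, Grade 8 208/320 = 65%.
Inverse-response-rate weighting restores each class to its sampled count, so class totals weight by n_sampled:
  Grade 4: 300 × 50.2 = 15,060
  Grade 5: 340 × 7.9 = 2686
  Grade 6: 320 × 30.8 = 9856
  Grade 7: 220 × 25 = 5500
  Grade 8: 320 × 30.4 = 9728
Adjusted estimate = 42,830 / 1,500 = 28.5533 → 28.6%.

28.6%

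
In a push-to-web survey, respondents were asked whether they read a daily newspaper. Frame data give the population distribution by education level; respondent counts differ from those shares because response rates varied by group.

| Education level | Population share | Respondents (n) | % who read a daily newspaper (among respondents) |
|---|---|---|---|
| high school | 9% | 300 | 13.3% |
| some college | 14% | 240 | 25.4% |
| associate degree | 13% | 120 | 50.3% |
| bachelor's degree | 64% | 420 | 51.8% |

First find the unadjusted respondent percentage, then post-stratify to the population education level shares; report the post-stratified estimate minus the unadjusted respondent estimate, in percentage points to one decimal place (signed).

+9.4 percentage points

Unadjusted (pooled respondent) estimate weights by respondent counts:
  (300/1080)×13.3 + (240/1080)×25.4 + (120/1080)×50.3 + (420/1080)×51.8 = 35.0722%
Reweighting by population education level shares:
  0.09×13.3 + 0.14×25.4 + 0.13×50.3 + 0.64×51.8 = 44.444%
Difference = 44.444 − 35.0722 = 9.3718 pp.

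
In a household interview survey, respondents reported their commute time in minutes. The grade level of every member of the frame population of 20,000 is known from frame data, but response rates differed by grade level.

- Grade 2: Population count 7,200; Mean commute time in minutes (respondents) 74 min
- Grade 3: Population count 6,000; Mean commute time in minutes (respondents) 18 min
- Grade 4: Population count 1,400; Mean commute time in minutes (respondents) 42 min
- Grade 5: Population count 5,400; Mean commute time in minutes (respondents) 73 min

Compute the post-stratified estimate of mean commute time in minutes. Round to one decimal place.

Weight each group's respondent value by its population share:
  Grade 2: (7,200/20,000) × 74 = 26.64
  Grade 3: (6,000/20,000) × 18 = 5.4
  Grade 4: (1,400/20,000) × 42 = 2.94
  Grade 5: (5,400/20,000) × 73 = 19.71
Post-stratified estimate = 54.69 → 54.7.

54.7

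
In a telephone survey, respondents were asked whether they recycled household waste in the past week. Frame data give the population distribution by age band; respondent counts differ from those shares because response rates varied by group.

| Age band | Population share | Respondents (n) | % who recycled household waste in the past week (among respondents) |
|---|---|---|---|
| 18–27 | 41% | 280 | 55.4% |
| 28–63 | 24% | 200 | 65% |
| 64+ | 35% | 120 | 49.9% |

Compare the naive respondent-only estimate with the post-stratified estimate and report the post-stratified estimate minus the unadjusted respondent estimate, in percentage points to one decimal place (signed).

-1.7 percentage points

Without adjustment, the pooled respondent share is:
  (280/600)×55.4 + (200/600)×65 + (120/600)×49.9 = 57.5%
Post-stratified estimate weights by population shares:
  0.41×55.4 + 0.24×65 + 0.35×49.9 = 55.779%
Difference = 55.779 − 57.5 = -1.721 pp.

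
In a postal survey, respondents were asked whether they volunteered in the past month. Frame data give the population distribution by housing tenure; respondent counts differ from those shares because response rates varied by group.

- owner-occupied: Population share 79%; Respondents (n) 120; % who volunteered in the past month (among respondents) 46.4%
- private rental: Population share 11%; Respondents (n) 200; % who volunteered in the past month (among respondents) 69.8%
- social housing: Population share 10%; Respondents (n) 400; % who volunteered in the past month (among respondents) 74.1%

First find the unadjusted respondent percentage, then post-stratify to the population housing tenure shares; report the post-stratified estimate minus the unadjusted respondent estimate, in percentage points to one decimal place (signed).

Unadjusted (pooled respondent) estimate weights by respondent counts:
  (120/720)×46.4 + (200/720)×69.8 + (400/720)×74.1 = 68.2889%
Post-stratifying to population shares instead:
  0.79×46.4 + 0.11×69.8 + 0.1×74.1 = 51.744%
Difference = 51.744 − 68.2889 = -16.5449 pp.

-16.5 percentage points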